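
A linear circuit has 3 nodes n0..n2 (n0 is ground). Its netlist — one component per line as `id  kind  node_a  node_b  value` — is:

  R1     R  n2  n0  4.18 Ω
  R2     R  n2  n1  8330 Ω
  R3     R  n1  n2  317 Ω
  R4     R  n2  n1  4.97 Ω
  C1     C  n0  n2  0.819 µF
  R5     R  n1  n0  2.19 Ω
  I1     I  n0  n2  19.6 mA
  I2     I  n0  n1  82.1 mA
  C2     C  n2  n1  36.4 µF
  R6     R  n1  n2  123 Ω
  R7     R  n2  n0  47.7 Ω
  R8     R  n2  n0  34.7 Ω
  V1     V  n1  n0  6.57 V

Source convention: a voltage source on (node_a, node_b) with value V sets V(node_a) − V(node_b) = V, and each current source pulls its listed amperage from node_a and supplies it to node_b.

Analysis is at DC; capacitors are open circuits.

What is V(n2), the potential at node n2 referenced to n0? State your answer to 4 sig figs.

2.824 V

Element admittances at DC:
  Y(R1) = 0.2392 S between n2,n0
  Y(R2) = 0.0001200 S between n2,n1
  Y(R3) = 0.003155 S between n1,n2
  Y(R4) = 0.2012 S between n2,n1
  Y(C1) = 0.000 S between n0,n2
  Y(R5) = 0.4566 S between n1,n0
  I1: injects 0.0196 A into n2 (from n0)
  I2: injects 0.0821 A into n1 (from n0)
  Y(C2) = 0.000 S between n2,n1
  Y(R6) = 0.008130 S between n1,n2
  Y(R7) = 0.02096 S between n2,n0
  Y(R8) = 0.02882 S between n2,n0
  V1: constraint V(n1)−V(n0) = 6.57
Assemble and solve the 3×3 MNA system:
  V(n1)=6.570  V(n2)=2.824
  i(V1)=-3.714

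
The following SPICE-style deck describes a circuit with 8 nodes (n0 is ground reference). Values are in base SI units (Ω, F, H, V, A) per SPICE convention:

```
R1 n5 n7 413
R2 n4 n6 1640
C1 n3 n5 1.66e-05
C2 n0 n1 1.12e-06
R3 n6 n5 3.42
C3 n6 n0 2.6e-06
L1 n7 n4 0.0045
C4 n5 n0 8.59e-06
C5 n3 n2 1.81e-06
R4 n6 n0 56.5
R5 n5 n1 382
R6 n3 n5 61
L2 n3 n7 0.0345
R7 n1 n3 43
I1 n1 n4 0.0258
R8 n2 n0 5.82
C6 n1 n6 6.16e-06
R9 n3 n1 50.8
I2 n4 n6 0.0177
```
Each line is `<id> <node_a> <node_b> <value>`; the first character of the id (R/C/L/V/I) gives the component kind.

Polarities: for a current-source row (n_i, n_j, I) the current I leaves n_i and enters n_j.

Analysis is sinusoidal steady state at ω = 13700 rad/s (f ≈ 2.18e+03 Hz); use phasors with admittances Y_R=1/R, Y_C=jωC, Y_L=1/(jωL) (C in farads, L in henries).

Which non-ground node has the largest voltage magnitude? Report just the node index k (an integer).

4

MNA unknowns: 7 node voltages V₁..V_7
R1: Y=0.002421+0.000j on G[5,7]
R2: Y=0.0006098+0.000j on G[4,6]
C1: Y=0.000+0.2274j on G[3,5]
C2: Y=0.000+0.01534j on G[0,1]
R3: Y=0.2924+0.000j on G[6,5]
C3: Y=0.000+0.03562j on G[6,0]
L1: Y=0.000-0.01622j on G[7,4]
C4: Y=0.000+0.1177j on G[5,0]
C5: Y=0.000+0.02480j on G[3,2]
R4: Y=0.01770+0.000j on G[6,0]
R5: Y=0.002618+0.000j on G[5,1]
R6: Y=0.01639+0.000j on G[3,5]
L2: Y=0.000-0.002116j on G[3,7]
R7: Y=0.02326+0.000j on G[1,3]
I1: z[1]−=0.0258, z[4]+=0.0258
R8: Y=0.1718+0.000j on G[2,0]
C6: Y=0.000+0.08439j on G[1,6]
R9: Y=0.01969+0.000j on G[3,1]
I2: z[4]−=0.0177, z[6]+=0.0177
solve → V1=-0.08003+0.1843j, V2=0.0007477+0.003293j, V3=0.02356-0.001888j, V4=1.910+1.600j, V5=0.008622-0.01217j, V6=0.006237-0.03246j, V7=1.849+1.172j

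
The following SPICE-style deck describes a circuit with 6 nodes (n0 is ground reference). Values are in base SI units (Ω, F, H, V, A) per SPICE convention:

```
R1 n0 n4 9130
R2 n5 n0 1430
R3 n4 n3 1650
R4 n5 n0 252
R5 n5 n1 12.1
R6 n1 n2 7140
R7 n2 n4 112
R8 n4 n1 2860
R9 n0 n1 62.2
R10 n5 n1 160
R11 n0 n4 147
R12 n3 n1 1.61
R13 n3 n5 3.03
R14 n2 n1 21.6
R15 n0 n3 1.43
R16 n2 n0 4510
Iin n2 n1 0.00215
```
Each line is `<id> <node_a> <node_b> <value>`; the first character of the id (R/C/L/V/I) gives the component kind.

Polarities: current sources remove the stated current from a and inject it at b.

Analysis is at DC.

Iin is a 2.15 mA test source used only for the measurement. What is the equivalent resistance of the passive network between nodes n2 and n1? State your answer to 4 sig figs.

R_eq = 19.69 Ω

MNA unknowns: 5 node voltages V₁..V_5
R1: Y=0.0001095 on G[0,4]
R2: Y=0.0006993 on G[5,0]
R3: Y=0.0006061 on G[4,3]
R4: Y=0.003968 on G[5,0]
R5: Y=0.08264 on G[5,1]
R6: Y=0.0001401 on G[1,2]
R7: Y=0.008929 on G[2,4]
R8: Y=0.0003497 on G[4,1]
R9: Y=0.01608 on G[0,1]
R10: Y=0.006250 on G[5,1]
R11: Y=0.006803 on G[0,4]
R12: Y=0.6211 on G[3,1]
R13: Y=0.3300 on G[3,5]
R14: Y=0.04630 on G[2,1]
R15: Y=0.6993 on G[0,3]
R16: Y=0.0002217 on G[2,0]
Iin: z[2]−=0.00215, z[1]+=0.00215
solve → V1=0.0004649, V2=-0.04186, V3=0.0002206, V4=-0.02223, V5=0.0002694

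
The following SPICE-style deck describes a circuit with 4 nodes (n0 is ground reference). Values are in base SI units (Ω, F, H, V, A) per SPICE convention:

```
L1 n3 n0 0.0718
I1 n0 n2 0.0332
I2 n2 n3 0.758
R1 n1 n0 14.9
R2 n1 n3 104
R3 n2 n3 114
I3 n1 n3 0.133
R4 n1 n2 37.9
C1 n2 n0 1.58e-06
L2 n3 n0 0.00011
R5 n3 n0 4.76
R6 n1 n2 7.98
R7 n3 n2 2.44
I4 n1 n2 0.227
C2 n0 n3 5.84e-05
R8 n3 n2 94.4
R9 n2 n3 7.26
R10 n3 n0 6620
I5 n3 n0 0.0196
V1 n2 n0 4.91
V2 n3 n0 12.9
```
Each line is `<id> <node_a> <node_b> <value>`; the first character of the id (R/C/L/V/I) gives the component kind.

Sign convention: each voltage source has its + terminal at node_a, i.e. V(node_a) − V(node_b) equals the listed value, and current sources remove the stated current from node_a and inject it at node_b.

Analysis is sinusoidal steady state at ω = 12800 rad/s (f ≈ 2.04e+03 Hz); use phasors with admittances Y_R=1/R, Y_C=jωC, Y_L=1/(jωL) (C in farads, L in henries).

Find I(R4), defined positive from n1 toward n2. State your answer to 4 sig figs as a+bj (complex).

Element admittances at ω=12800 rad/s:
  Y(L1) = 0.000-0.001088j S between n3,n0
  I1: injects 0.0332 A into n2 (from n0)
  I2: injects 0.758 A into n3 (from n2)
  Y(R1) = 0.06711+0.000j S between n1,n0
  Y(R2) = 0.009615+0.000j S between n1,n3
  Y(R3) = 0.008772+0.000j S between n2,n3
  I3: injects 0.133 A into n3 (from n1)
  Y(R4) = 0.02639+0.000j S between n1,n2
  Y(C1) = 0.000+0.02022j S between n2,n0
  Y(L2) = 0.000-0.7102j S between n3,n0
  Y(R5) = 0.2101+0.000j S between n3,n0
  Y(R6) = 0.1253+0.000j S between n1,n2
  Y(R7) = 0.4098+0.000j S between n3,n2
  I4: injects 0.227 A into n2 (from n1)
  Y(C2) = 0.000+0.7475j S between n0,n3
  Y(R8) = 0.01059+0.000j S between n3,n2
  Y(R9) = 0.1377+0.000j S between n2,n3
  Y(R10) = 0.0001511+0.000j S between n3,n0
  I5: injects 0.0196 A into n0 (from n3)
  V1: constraint V(n2)−V(n0) = 4.91
  V2: constraint V(n3)−V(n0) = 12.9
Assemble and solve the 5×5 MNA system:
  V(n1)=2.228+0.000j  V(n2)=4.910+0.000j  V(n3)=12.90+0.000j
  i(V1)=3.625-0.09930j  i(V2)=-6.473-0.4670j

-0.07077+0.000j A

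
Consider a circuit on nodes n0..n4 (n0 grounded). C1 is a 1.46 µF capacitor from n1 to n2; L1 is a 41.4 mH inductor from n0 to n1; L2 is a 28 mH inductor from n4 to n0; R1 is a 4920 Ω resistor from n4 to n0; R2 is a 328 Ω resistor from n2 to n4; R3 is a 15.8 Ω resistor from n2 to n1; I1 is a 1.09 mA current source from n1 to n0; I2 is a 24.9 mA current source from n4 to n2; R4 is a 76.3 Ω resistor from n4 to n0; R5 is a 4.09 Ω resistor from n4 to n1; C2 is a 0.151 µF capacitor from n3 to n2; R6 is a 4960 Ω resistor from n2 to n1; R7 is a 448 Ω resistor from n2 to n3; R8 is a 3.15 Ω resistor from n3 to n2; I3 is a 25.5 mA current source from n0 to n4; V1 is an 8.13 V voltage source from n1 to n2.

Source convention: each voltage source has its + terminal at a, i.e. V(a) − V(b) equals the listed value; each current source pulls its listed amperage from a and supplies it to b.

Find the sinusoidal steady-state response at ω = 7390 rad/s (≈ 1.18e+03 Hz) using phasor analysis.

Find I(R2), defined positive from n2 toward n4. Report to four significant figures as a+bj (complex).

Apply KCL at each of the 4 non-ground nodes and solve the resulting linear system.
Node n1: branches {C1, L1, R3, I1, R5, R6, V1} → V_1 = 1.499+0.8653j
Node n2: branches {C1, R2, R3, I2, C2, R6, R7, R8, V1} → V_2 = -6.631+0.8653j
Node n3: branches {C2, R7, R8} → V_3 = -6.631+0.8653j
Node n4: branches {L2, R1, R2, I2, R4, R5, I3} → V_4 = 1.315+0.8455j
Source currents: i(V1)=-0.5653-0.08766j

-0.02422+6.036e-05j A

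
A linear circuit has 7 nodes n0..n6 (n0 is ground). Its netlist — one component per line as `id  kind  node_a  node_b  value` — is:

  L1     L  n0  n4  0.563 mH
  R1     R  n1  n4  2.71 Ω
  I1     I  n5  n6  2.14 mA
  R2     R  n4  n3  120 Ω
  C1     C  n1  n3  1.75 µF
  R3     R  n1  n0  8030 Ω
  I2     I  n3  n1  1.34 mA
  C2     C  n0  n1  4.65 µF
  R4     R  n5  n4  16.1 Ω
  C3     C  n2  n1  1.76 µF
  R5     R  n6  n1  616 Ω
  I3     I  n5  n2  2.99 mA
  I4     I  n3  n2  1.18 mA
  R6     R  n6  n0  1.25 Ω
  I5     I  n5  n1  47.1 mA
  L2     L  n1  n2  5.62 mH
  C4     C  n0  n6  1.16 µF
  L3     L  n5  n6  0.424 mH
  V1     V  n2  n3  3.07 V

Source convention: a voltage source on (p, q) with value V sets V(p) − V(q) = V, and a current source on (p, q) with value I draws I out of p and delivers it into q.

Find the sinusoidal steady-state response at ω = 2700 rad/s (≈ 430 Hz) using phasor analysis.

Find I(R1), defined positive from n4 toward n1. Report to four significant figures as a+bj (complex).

Apply KCL at each of the 6 non-ground nodes and solve the resulting linear system.
Node n1: branches {R1, C1, R3, I2, C2, C3, R5, I5, L2} → V_1 = 0.2202+0.05080j
Node n2: branches {C3, I3, I4, L2, V1} → V_2 = 0.03139+0.5310j
Node n3: branches {R2, C1, I2, I4, V1} → V_3 = -3.039+0.5310j
Node n4: branches {L1, R1, R2, R4} → V_4 = 0.01507+0.06892j
Node n5: branches {I1, R4, I3, I5, L3} → V_5 = -0.06398-0.04502j
Node n6: branches {I1, R5, R6, C4, L3} → V_6 = -0.05588+0.009150j
Source currents: i(V1)=-0.02520-0.01155j

-0.07570+0.006690j A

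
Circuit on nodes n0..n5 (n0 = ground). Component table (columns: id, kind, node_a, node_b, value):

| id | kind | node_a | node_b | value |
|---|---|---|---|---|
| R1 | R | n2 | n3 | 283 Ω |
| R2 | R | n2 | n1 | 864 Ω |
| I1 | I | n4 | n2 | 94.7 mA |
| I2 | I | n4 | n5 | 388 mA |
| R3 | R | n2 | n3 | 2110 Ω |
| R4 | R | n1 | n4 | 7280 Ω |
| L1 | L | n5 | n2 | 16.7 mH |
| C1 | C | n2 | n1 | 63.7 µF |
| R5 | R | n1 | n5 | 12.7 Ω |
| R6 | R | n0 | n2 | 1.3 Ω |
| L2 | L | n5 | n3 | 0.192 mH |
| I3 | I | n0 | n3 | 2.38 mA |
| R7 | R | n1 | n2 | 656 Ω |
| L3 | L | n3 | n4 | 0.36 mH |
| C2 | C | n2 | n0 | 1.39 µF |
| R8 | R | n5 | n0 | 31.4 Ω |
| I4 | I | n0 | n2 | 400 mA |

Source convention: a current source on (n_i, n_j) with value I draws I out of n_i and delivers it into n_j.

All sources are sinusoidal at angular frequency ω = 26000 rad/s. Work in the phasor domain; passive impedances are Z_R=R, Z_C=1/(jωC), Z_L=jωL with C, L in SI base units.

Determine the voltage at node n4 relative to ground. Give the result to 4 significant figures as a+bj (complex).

-0.4728-6.811j V

Element admittances at ω=26000 rad/s:
  Y(R1) = 0.003534+0.000j S between n2,n3
  Y(R2) = 0.001157+0.000j S between n2,n1
  I1: injects 0.0947 A into n2 (from n4)
  I2: injects 0.388 A into n5 (from n4)
  Y(R3) = 0.0004739+0.000j S between n2,n3
  Y(R4) = 0.0001374+0.000j S between n1,n4
  Y(L1) = 0.000-0.002303j S between n5,n2
  Y(C1) = 0.000+1.656j S between n2,n1
  Y(R5) = 0.07874+0.000j S between n1,n5
  Y(R6) = 0.7692+0.000j S between n0,n2
  Y(L2) = 0.000-0.2003j S between n5,n3
  I3: injects 0.00238 A into n3 (from n0)
  Y(R7) = 0.001524+0.000j S between n1,n2
  Y(L3) = 0.000-0.1068j S between n3,n4
  Y(C2) = 0.000+0.03614j S between n2,n0
  Y(R8) = 0.03185+0.000j S between n5,n0
  I4: injects 0.4 A into n2 (from n0)
Assemble and solve the 5×5 MNA system:
  V(n1)=0.5414+0.01677j  V(n2)=0.5389-0.02874j  V(n3)=-0.4641-2.294j  V(n4)=-0.4728-6.811j  V(n5)=-0.4141+0.08268j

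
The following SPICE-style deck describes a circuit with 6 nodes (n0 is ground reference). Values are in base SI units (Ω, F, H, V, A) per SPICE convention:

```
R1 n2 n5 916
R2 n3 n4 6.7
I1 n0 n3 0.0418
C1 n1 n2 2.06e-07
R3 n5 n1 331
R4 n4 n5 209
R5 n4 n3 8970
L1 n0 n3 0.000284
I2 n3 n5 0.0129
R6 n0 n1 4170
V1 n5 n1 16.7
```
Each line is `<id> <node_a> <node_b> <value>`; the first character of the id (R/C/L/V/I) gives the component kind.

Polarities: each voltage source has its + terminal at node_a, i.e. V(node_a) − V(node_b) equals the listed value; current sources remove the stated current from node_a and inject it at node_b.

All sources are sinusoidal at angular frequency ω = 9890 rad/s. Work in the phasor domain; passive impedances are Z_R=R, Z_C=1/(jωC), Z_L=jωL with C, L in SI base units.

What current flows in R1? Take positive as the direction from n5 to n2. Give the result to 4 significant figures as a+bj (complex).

0.01416+0.007590j A

MNA unknowns: 5 node voltages V₁..V_5 plus 1 source current (V1)
R1: Y=0.001092+0.000j on G[2,5]
R2: Y=0.1493+0.000j on G[3,4]
I1: z[0]−=0.0418, z[3]+=0.0418
C1: Y=0.000+0.002037j on G[1,2]
R3: Y=0.003021+0.000j on G[5,1]
R4: Y=0.004785+0.000j on G[4,5]
R5: Y=0.0001115+0.000j on G[4,3]
L1: Y=0.000-0.3560j on G[0,3]
I2: z[3]−=0.0129, z[5]+=0.0129
R6: Y=0.0002398+0.000j on G[0,1]
V1: row V5−V1=16.7, i_V1 at 5,1
solve → V1=-13.23+0.1201j, V2=-9.508-6.832j, V3=8.090e-05+0.1263j, V4=0.1077+0.1261j, V5=3.467+0.1201j
aux → i_V1=-0.06779-0.007561j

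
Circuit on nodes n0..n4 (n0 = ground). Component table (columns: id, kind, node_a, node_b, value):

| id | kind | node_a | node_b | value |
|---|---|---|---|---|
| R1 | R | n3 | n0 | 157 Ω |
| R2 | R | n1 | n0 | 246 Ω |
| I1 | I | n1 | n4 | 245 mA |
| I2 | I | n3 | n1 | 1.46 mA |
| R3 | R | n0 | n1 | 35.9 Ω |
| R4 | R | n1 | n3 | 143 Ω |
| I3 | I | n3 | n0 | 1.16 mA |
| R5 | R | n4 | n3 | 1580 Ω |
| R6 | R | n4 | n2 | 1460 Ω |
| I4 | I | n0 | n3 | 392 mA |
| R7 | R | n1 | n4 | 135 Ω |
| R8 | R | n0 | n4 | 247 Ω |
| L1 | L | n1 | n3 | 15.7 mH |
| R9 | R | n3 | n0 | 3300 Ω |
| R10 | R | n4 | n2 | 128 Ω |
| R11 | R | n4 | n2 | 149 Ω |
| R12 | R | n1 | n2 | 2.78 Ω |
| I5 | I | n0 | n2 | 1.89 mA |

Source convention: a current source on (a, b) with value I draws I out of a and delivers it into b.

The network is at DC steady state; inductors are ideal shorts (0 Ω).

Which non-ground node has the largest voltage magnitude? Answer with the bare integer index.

Element admittances at DC:
  Y(R1) = 0.006369 S between n3,n0
  Y(R2) = 0.004065 S between n1,n0
  I1: injects 0.245 A into n4 (from n1)
  I2: injects 0.00146 A into n1 (from n3)
  Y(R3) = 0.02786 S between n0,n1
  Y(R4) = 0.006993 S between n1,n3
  I3: injects 0.00116 A into n0 (from n3)
  Y(R5) = 0.0006329 S between n4,n3
  Y(R6) = 0.0006849 S between n4,n2
  I4: injects 0.392 A into n3 (from n0)
  Y(R7) = 0.007407 S between n1,n4
  Y(R8) = 0.004049 S between n0,n4
  L1: short n1↔n3 (DC inductor)
  Y(R9) = 0.0003030 S between n3,n0
  Y(R10) = 0.007812 S between n4,n2
  Y(R11) = 0.006711 S between n4,n2
  Y(R12) = 0.3597 S between n1,n2
  I5: injects 0.00189 A into n2 (from n0)
Assemble and solve the 5×5 MNA system:
  V(n1)=8.460  V(n2)=8.785  V(n3)=8.460  V(n4)=16.36
  i(L1)=-0.3379

4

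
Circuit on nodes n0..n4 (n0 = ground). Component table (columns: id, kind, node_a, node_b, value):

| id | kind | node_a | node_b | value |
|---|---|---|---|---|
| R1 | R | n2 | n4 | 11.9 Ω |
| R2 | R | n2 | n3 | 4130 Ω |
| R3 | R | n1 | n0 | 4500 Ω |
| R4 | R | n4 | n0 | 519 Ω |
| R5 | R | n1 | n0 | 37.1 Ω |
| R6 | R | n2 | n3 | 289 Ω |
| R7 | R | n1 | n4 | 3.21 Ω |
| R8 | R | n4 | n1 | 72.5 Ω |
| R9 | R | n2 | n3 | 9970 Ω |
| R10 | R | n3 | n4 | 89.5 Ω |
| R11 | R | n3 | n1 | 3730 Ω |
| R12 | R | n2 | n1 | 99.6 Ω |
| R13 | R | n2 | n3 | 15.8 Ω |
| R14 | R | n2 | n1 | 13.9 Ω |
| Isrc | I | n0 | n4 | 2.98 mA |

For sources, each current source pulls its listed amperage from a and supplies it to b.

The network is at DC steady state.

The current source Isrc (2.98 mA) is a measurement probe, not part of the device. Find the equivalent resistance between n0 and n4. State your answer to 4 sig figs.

MNA unknowns: 4 node voltages V₁..V_4
R1: Y=0.08403 on G[2,4]
R2: Y=0.0002421 on G[2,3]
R3: Y=0.0002222 on G[1,0]
R4: Y=0.001927 on G[4,0]
R5: Y=0.02695 on G[1,0]
R6: Y=0.003460 on G[2,3]
R7: Y=0.3115 on G[1,4]
R8: Y=0.01379 on G[4,1]
R9: Y=0.0001003 on G[2,3]
R10: Y=0.01117 on G[3,4]
R11: Y=0.0002681 on G[3,1]
R12: Y=0.01004 on G[2,1]
R13: Y=0.06329 on G[2,3]
R14: Y=0.07194 on G[2,1]
Isrc: z[0]−=0.00298, z[4]+=0.00298
solve → V1=0.1019, V2=0.1059, V3=0.1064, V4=0.1094

R_eq = 36.71 Ω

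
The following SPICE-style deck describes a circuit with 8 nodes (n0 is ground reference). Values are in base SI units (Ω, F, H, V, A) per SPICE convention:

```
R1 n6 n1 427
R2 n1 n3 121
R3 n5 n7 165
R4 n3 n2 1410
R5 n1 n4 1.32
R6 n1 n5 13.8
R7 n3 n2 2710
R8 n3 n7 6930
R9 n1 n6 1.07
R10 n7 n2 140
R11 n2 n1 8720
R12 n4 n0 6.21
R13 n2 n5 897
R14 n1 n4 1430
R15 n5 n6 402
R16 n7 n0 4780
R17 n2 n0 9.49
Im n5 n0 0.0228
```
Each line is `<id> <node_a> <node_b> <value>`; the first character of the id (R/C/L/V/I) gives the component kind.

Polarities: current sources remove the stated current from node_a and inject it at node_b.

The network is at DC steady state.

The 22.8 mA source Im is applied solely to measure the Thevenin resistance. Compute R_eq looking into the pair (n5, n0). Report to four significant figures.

MNA unknowns: 7 node voltages V₁..V_7
R1: Y=0.002342 on G[6,1]
R2: Y=0.008264 on G[1,3]
R3: Y=0.006061 on G[5,7]
R4: Y=0.0007092 on G[3,2]
R5: Y=0.7576 on G[1,4]
R6: Y=0.07246 on G[1,5]
R7: Y=0.0003690 on G[3,2]
R8: Y=0.0001443 on G[3,7]
R9: Y=0.9346 on G[1,6]
R10: Y=0.007143 on G[7,2]
R11: Y=0.0001147 on G[2,1]
R12: Y=0.1610 on G[4,0]
R13: Y=0.001115 on G[2,5]
R14: Y=0.0006993 on G[1,4]
R15: Y=0.002488 on G[5,6]
R16: Y=0.0002092 on G[7,0]
R17: Y=0.1054 on G[2,0]
Im: z[5]−=0.0228, z[0]+=0.0228
solve → V1=-0.1566, V2=-0.01855, V3=-0.1417, V4=-0.1292, V5=-0.4360, V6=-0.1574, V7=-0.2062

R_eq = 19.12 Ω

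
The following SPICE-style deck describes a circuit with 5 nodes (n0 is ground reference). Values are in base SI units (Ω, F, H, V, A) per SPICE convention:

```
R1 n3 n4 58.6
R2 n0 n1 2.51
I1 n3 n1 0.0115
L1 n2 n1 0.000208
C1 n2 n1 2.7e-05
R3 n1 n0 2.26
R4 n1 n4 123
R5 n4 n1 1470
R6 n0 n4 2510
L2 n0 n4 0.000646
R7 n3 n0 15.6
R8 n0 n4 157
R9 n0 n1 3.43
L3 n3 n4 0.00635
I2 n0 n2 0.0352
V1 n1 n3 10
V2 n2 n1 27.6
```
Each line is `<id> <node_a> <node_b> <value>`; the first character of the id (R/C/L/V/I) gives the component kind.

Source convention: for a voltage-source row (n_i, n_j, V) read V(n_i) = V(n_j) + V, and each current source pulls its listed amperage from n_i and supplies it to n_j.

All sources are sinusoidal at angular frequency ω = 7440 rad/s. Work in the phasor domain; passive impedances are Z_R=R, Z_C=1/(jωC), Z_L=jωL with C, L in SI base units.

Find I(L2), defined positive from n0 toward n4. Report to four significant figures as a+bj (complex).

0.1149-0.1920j A

Element admittances at ω=7440 rad/s:
  Y(R1) = 0.01706+0.000j S between n3,n4
  Y(R2) = 0.3984+0.000j S between n0,n1
  I1: injects 0.0115 A into n1 (from n3)
  Y(L1) = 0.000-0.6462j S between n2,n1
  Y(C1) = 0.000+0.2009j S between n2,n1
  Y(R3) = 0.4425+0.000j S between n1,n0
  Y(R4) = 0.008130+0.000j S between n1,n4
  Y(R5) = 0.0006803+0.000j S between n4,n1
  Y(R6) = 0.0003984+0.000j S between n0,n4
  Y(L2) = 0.000-0.2081j S between n0,n4
  Y(R7) = 0.06410+0.000j S between n3,n0
  Y(R8) = 0.006369+0.000j S between n0,n4
  Y(R9) = 0.2915+0.000j S between n0,n1
  Y(L3) = 0.000-0.02117j S between n3,n4
  I2: injects 0.0352 A into n2 (from n0)
  V1: constraint V(n1)−V(n3) = 10
  V2: constraint V(n2)−V(n1) = 27.6
Assemble and solve the 6×6 MNA system:
  V(n1)=0.6664-0.1573j  V(n2)=28.27-0.1573j  V(n3)=-9.334-0.1573j  V(n4)=-0.9227-0.5523j
  i(V1)=-0.7220+0.1747j  i(V2)=0.03520+12.29j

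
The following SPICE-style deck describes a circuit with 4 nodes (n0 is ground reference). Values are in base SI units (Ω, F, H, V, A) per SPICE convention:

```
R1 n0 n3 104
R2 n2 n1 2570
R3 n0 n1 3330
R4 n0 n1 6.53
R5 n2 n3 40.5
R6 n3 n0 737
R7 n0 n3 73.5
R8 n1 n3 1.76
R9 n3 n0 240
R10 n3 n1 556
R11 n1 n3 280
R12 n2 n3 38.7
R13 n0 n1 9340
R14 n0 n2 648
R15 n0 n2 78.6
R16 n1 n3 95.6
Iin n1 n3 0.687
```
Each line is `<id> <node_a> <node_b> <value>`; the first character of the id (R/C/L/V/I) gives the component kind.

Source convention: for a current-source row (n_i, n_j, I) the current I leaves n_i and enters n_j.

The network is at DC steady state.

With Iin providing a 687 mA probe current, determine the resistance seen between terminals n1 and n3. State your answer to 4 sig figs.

MNA unknowns: 3 node voltages V₁..V_3
R1: Y=0.009615 on G[0,3]
R2: Y=0.0003891 on G[2,1]
R3: Y=0.0003003 on G[0,1]
R4: Y=0.1531 on G[0,1]
R5: Y=0.02469 on G[2,3]
R6: Y=0.001357 on G[3,0]
R7: Y=0.01361 on G[0,3]
R8: Y=0.5682 on G[1,3]
R9: Y=0.004167 on G[3,0]
R10: Y=0.001799 on G[3,1]
R11: Y=0.003571 on G[1,3]
R12: Y=0.02584 on G[2,3]
R13: Y=0.0001071 on G[0,1]
R14: Y=0.001543 on G[0,2]
R15: Y=0.01272 on G[0,2]
R16: Y=0.01046 on G[1,3]
Iin: z[1]−=0.687, z[3]+=0.687
solve → V1=-0.2295, V2=0.6853, V3=0.8859

R_eq = 1.624 Ω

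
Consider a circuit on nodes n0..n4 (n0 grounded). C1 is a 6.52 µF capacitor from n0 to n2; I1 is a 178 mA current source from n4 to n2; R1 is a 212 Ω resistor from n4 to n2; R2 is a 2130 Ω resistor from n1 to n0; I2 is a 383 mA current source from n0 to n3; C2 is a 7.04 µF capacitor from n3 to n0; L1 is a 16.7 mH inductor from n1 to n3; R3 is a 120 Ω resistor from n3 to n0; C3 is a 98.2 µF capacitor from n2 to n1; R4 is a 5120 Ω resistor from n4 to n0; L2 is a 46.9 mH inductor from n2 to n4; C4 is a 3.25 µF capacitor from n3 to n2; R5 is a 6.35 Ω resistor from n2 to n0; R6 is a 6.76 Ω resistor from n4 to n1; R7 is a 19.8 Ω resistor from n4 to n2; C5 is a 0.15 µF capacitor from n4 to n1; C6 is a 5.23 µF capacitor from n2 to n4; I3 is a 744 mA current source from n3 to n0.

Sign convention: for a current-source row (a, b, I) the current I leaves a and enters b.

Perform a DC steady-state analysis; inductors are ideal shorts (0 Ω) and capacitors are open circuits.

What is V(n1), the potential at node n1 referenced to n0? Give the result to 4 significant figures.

-4.241 V

MNA unknowns: 4 node voltages V₁..V_4 plus 2 source currents (L1, L2)
C1: Y=0.000 on G[0,2]
I1: z[4]−=0.178, z[2]+=0.178
R1: Y=0.004717 on G[4,2]
R2: Y=0.0004695 on G[1,0]
I2: z[0]−=0.383, z[3]+=0.383
C2: Y=0.000 on G[3,0]
L1: row V1−V3=0, i_L1 at 1,3
R3: Y=0.008333 on G[3,0]
C3: Y=0.000 on G[2,1]
R4: Y=0.0001953 on G[4,0]
L2: row V2−V4=0, i_L2 at 2,4
C4: Y=0.000 on G[3,2]
R5: Y=0.1575 on G[2,0]
R6: Y=0.1479 on G[4,1]
R7: Y=0.05051 on G[4,2]
C5: Y=0.000 on G[4,1]
C6: Y=0.000 on G[2,4]
I3: z[3]−=0.744, z[0]+=0.744
solve → V1=-4.241, V2=-2.053, V3=-4.241, V4=-2.053
aux → i_L1=0.3257, i_L2=0.5013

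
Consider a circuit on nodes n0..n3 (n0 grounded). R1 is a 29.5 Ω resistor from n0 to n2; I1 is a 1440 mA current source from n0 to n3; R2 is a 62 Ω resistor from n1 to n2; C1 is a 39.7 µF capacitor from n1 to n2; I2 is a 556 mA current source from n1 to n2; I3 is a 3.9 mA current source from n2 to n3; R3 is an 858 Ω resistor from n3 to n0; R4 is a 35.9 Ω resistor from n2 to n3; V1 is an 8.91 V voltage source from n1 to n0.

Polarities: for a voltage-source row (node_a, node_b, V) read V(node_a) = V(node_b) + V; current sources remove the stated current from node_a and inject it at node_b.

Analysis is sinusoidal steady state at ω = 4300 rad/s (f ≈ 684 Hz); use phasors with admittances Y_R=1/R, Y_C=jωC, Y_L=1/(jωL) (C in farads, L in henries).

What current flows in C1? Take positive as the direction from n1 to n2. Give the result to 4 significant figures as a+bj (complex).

Element admittances at ω=4300 rad/s:
  Y(R1) = 0.03390+0.000j S between n0,n2
  I1: injects 1.44 A into n3 (from n0)
  Y(R2) = 0.01613+0.000j S between n1,n2
  Y(C1) = 0.000+0.1707j S between n1,n2
  I2: injects 0.556 A into n2 (from n1)
  I3: injects 0.0039 A into n3 (from n2)
  Y(R3) = 0.001166+0.000j S between n3,n0
  Y(R4) = 0.02786+0.000j S between n2,n3
  V1: constraint V(n1)−V(n0) = 8.91
Assemble and solve the 4×4 MNA system:
  V(n1)=8.910+0.000j  V(n2)=11.53-8.740j  V(n3)=60.82-8.389j
  i(V1)=0.9783+0.3061j

-1.492-0.4470j A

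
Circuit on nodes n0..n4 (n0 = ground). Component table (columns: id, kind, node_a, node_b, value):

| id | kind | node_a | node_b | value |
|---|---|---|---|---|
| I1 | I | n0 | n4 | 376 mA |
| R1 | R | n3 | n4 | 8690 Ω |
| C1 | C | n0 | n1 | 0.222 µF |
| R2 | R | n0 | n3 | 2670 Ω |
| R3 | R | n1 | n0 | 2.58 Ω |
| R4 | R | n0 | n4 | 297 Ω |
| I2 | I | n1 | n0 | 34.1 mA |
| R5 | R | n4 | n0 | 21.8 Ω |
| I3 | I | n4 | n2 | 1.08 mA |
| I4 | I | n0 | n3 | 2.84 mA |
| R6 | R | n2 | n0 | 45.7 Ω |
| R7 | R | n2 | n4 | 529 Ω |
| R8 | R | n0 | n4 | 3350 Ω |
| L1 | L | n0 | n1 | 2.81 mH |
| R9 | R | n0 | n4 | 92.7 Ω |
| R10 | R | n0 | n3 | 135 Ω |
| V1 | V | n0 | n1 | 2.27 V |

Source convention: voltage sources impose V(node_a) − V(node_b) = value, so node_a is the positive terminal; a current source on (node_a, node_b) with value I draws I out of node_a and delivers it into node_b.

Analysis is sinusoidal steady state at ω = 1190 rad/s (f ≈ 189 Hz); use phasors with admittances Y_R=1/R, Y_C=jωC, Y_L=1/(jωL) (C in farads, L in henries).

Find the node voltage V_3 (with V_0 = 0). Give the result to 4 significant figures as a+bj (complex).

MNA unknowns: 4 node voltages V₁..V_4 plus 1 source current (V1)
I1: z[0]−=0.376, z[4]+=0.376
R1: Y=0.0001151+0.000j on G[3,4]
C1: Y=0.000+0.0002642j on G[0,1]
R2: Y=0.0003745+0.000j on G[0,3]
R3: Y=0.3876+0.000j on G[1,0]
R4: Y=0.003367+0.000j on G[0,4]
I2: z[1]−=0.0341, z[0]+=0.0341
R5: Y=0.04587+0.000j on G[4,0]
I3: z[4]−=0.00108, z[2]+=0.00108
I4: z[0]−=0.00284, z[3]+=0.00284
R6: Y=0.02188+0.000j on G[2,0]
R7: Y=0.001890+0.000j on G[2,4]
R8: Y=0.0002985+0.000j on G[0,4]
L1: Y=0.000-0.2991j on G[0,1]
R9: Y=0.01079+0.000j on G[0,4]
R10: Y=0.007407+0.000j on G[0,3]
V1: row V0−V1=2.27, i_V1 at 0,1
solve → V1=-2.270+0.000j, V2=0.5251+0.000j, V3=0.4475+0.000j, V4=6.032+0.000j
aux → i_V1=-0.8457+0.6782j

0.4475+0.000j V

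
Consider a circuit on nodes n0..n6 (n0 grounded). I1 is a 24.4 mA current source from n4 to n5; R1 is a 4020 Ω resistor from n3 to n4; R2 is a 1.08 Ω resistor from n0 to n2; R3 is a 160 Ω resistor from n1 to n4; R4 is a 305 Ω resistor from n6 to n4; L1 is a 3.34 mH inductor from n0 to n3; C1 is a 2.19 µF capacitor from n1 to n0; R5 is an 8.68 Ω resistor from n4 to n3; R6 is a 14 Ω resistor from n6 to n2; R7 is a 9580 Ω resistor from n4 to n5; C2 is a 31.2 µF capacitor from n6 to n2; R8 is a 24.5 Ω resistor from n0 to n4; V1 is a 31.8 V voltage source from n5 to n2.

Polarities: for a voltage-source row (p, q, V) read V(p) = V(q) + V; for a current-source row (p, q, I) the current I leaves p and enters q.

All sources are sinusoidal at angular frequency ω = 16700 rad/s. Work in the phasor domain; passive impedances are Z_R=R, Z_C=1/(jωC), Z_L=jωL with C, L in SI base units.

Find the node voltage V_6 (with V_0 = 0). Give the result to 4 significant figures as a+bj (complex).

MNA unknowns: 6 node voltages V₁..V_6 plus 1 source current (V1)
I1: z[4]−=0.0244, z[5]+=0.0244
R1: Y=0.0002488+0.000j on G[3,4]
R2: Y=0.9259+0.000j on G[0,2]
R3: Y=0.006250+0.000j on G[1,4]
R4: Y=0.003279+0.000j on G[6,4]
L1: Y=0.000-0.01793j on G[0,3]
C1: Y=0.000+0.03657j on G[1,0]
R5: Y=0.1152+0.000j on G[4,3]
R6: Y=0.07143+0.000j on G[6,2]
R7: Y=0.0001044+0.000j on G[4,5]
C2: Y=0.000+0.5210j on G[6,2]
R8: Y=0.04082+0.000j on G[0,4]
V1: row V5−V2=31.8, i_V1 at 5,2
solve → V1=-0.02890+0.05686j, V2=0.02137-0.0004167j, V3=-0.3361-0.1645j, V4=-0.3616-0.1123j, V5=31.82-0.0004167j, V6=0.02034+0.001846j
aux → i_V1=0.02104-1.168e-05j

0.02034+0.001846j V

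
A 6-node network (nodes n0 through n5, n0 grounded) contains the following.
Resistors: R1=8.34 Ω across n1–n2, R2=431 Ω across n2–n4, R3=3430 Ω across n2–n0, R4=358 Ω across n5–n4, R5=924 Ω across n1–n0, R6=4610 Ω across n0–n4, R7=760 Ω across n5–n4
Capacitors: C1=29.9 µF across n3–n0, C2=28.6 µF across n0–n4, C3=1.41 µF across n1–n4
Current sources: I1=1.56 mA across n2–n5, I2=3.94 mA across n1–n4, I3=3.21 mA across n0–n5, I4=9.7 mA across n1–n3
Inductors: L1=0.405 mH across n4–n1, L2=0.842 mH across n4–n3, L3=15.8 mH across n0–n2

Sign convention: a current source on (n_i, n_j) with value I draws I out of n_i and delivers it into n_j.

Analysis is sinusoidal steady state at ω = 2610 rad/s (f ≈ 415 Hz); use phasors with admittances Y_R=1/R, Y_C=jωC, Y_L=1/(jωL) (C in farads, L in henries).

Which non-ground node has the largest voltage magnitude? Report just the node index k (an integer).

Apply KCL at each of the 5 non-ground nodes and solve the resulting linear system.
Node n1: branches {R1, L1, I2, C3, R5, I4} → V_1 = 0.0001274-0.05332j
Node n2: branches {R1, I1, R2, R3, L3} → V_2 = -0.002052-0.05332j
Node n3: branches {C1, L2, I4} → V_3 = 0.0002277-0.02082j
Node n4: branches {L1, L2, R2, C2, R4, I2, C3, R6, R7} → V_4 = 0.0001887-0.03856j
Node n5: branches {I1, R4, I3, R7} → V_5 = 1.161-0.03856j

5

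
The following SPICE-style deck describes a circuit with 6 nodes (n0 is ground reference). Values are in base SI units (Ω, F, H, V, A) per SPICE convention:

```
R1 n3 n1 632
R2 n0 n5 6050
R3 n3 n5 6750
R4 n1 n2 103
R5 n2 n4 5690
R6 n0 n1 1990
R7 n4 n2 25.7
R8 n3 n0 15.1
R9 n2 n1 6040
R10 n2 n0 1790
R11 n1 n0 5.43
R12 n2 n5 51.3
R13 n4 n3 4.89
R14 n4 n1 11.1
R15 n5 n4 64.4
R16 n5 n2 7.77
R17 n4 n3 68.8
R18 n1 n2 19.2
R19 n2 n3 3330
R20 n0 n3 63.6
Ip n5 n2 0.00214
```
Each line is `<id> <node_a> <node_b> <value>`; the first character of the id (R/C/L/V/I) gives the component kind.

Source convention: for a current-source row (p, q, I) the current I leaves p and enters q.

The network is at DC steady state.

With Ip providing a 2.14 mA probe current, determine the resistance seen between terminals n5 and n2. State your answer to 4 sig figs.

R_eq = 6.192 Ω

MNA unknowns: 5 node voltages V₁..V_5
R1: Y=0.001582 on G[3,1]
R2: Y=0.0001653 on G[0,5]
R3: Y=0.0001481 on G[3,5]
R4: Y=0.009709 on G[1,2]
R5: Y=0.0001757 on G[2,4]
R6: Y=0.0005025 on G[0,1]
R7: Y=0.03891 on G[4,2]
R8: Y=0.06623 on G[3,0]
R9: Y=0.0001656 on G[2,1]
R10: Y=0.0005587 on G[2,0]
R11: Y=0.1842 on G[1,0]
R12: Y=0.01949 on G[2,5]
R13: Y=0.2045 on G[4,3]
R14: Y=0.09009 on G[4,1]
R15: Y=0.01553 on G[5,4]
R16: Y=0.1287 on G[5,2]
R17: Y=0.01453 on G[4,3]
R18: Y=0.05208 on G[1,2]
R19: Y=0.0003003 on G[2,3]
R20: Y=0.01572 on G[0,3]
Ip: z[5]−=0.00214, z[2]+=0.00214
solve → V1=0.0001662, V2=0.001639, V3=-0.0003622, V4=-0.0004966, V5=-0.01161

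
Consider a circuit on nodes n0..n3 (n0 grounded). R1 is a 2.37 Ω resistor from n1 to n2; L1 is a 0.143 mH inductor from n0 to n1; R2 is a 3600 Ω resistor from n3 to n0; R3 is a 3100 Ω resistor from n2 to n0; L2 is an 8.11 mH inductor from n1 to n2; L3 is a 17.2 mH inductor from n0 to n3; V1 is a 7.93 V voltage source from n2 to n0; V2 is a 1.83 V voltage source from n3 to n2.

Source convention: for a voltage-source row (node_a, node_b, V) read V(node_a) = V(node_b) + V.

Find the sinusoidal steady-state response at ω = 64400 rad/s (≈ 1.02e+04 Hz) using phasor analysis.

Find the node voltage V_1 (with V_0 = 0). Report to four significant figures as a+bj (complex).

MNA unknowns: 3 node voltages V₁..V_3 plus 2 source currents (V1, V2)
R1: Y=0.4219+0.000j on G[1,2]
L1: Y=0.000-0.1086j on G[0,1]
R2: Y=0.0002778+0.000j on G[3,0]
R3: Y=0.0003226+0.000j on G[2,0]
L2: Y=0.000-0.001915j on G[1,2]
L3: Y=0.000-0.0009028j on G[0,3]
V1: row V2−V0=7.93, i_V1 at 2,0
V2: row V3−V2=1.83, i_V2 at 3,2
solve → V1=7.430+1.910j, V2=7.930+0.000j, V3=9.760+0.000j
aux → i_V1=-0.2126+0.8156j, i_V2=-0.002711+0.008811j

7.430+1.910j V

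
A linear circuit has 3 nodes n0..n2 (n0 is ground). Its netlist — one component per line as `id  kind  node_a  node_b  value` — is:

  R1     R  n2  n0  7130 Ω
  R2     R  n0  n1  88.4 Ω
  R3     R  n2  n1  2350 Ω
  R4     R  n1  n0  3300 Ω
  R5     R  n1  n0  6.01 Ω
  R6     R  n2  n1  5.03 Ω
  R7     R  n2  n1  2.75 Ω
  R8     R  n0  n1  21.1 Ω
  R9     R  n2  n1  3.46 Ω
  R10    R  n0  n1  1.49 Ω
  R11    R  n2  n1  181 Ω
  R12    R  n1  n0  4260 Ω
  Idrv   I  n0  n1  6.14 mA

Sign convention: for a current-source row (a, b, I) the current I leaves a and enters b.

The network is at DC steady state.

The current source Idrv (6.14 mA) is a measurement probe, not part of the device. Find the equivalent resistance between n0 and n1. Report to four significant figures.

MNA unknowns: 2 node voltages V₁..V_2
R1: Y=0.0001403 on G[2,0]
R2: Y=0.01131 on G[0,1]
R3: Y=0.0004255 on G[2,1]
R4: Y=0.0003030 on G[1,0]
R5: Y=0.1664 on G[1,0]
R6: Y=0.1988 on G[2,1]
R7: Y=0.3636 on G[2,1]
R8: Y=0.04739 on G[0,1]
R9: Y=0.2890 on G[2,1]
R10: Y=0.6711 on G[0,1]
R11: Y=0.005525 on G[2,1]
R12: Y=0.0002347 on G[1,0]
Idrv: z[0]−=0.00614, z[1]+=0.00614
solve → V1=0.006846, V2=0.006845

R_eq = 1.115 Ω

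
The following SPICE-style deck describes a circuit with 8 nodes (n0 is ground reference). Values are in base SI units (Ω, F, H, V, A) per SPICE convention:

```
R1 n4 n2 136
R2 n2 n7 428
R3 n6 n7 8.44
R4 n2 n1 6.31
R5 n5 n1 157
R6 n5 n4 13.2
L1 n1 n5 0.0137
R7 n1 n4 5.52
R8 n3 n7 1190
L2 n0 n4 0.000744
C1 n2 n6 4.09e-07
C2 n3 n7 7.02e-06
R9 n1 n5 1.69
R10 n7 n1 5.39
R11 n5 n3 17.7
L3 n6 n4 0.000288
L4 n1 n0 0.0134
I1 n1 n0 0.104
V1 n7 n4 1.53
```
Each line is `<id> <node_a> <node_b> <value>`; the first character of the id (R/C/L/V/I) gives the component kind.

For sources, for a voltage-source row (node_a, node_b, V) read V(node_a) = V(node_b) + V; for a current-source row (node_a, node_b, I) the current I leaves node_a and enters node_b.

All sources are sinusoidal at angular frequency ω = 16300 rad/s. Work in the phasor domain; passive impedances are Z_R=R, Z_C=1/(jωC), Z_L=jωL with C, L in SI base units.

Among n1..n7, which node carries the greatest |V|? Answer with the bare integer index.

MNA unknowns: 7 node voltages V₁..V_7 plus 1 source current (V1)
R1: Y=0.007353+0.000j on G[4,2]
R2: Y=0.002336+0.000j on G[2,7]
R3: Y=0.1185+0.000j on G[6,7]
R4: Y=0.1585+0.000j on G[2,1]
R5: Y=0.006369+0.000j on G[5,1]
R6: Y=0.07576+0.000j on G[5,4]
L1: Y=0.000-0.004478j on G[1,5]
R7: Y=0.1812+0.000j on G[1,4]
R8: Y=0.0008403+0.000j on G[3,7]
L2: Y=0.000-0.08246j on G[0,4]
C1: Y=0.000+0.006667j on G[2,6]
C2: Y=0.000+0.1144j on G[3,7]
R9: Y=0.5917+0.000j on G[1,5]
R10: Y=0.1855+0.000j on G[7,1]
R11: Y=0.05650+0.000j on G[5,3]
L3: Y=0.000-0.2130j on G[6,4]
L4: Y=0.000-0.004578j on G[1,0]
I1: z[1]−=0.104, z[0]+=0.104
V1: row V7−V4=1.53, i_V1 at 7,4
solve → V1=0.4841-1.155j, V2=0.4509-1.162j, V3=1.330-0.7866j, V4=-0.02688-1.197j, V5=0.4964-1.131j, V6=0.3404-0.5306j, V7=1.503-1.197j
aux → i_V1=-0.3764+0.06747j

7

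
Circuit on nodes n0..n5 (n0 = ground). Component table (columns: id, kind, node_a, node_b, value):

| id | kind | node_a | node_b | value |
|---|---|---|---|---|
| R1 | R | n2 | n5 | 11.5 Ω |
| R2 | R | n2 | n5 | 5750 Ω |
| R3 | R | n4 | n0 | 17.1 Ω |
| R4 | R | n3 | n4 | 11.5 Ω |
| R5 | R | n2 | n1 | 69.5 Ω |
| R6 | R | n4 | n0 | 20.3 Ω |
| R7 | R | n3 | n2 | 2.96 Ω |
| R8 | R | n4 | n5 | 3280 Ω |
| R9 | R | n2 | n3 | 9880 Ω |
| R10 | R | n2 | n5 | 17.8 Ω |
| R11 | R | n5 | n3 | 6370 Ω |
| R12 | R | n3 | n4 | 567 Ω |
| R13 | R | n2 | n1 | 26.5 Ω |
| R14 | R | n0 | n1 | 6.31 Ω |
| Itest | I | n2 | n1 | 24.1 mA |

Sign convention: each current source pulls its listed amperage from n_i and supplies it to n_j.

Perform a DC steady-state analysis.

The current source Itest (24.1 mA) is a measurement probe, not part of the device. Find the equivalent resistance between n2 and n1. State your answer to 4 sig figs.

R_eq = 11.66 Ω

Element admittances at DC:
  Y(R1) = 0.08696 S between n2,n5
  Y(R2) = 0.0001739 S between n2,n5
  Y(R3) = 0.05848 S between n4,n0
  Y(R4) = 0.08696 S between n3,n4
  Y(R5) = 0.01439 S between n2,n1
  Y(R6) = 0.04926 S between n4,n0
  Y(R7) = 0.3378 S between n3,n2
  Y(R8) = 0.0003049 S between n4,n5
  Y(R9) = 0.0001012 S between n2,n3
  Y(R10) = 0.05618 S between n2,n5
  Y(R11) = 0.0001570 S between n5,n3
  Y(R12) = 0.001764 S between n3,n4
  Y(R13) = 0.03774 S between n2,n1
  Y(R14) = 0.1585 S between n0,n1
  Itest: injects 0.0241 A into n1 (from n2)
Assemble and solve the 5×5 MNA system:
  V(n1)=0.05961  V(n2)=-0.2215  V(n3)=-0.1937  V(n4)=-0.08768  V(n5)=-0.2212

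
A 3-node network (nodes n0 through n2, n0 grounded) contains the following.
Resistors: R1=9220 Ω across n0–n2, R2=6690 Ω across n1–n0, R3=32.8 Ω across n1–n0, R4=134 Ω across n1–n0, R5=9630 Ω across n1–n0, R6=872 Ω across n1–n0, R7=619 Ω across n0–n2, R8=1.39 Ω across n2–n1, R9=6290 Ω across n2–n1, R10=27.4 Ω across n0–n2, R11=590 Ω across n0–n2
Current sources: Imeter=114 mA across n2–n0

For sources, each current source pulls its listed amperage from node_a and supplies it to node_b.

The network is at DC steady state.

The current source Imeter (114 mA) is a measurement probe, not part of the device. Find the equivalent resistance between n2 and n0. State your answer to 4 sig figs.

R_eq = 12.95 Ω

Apply KCL at each of the 2 non-ground nodes and solve the resulting linear system.
Node n1: branches {R2, R3, R4, R5, R6, R8, R9} → V_1 = -1.400
Node n2: branches {R1, R7, R8, R9, R10, R11, Imeter} → V_2 = -1.476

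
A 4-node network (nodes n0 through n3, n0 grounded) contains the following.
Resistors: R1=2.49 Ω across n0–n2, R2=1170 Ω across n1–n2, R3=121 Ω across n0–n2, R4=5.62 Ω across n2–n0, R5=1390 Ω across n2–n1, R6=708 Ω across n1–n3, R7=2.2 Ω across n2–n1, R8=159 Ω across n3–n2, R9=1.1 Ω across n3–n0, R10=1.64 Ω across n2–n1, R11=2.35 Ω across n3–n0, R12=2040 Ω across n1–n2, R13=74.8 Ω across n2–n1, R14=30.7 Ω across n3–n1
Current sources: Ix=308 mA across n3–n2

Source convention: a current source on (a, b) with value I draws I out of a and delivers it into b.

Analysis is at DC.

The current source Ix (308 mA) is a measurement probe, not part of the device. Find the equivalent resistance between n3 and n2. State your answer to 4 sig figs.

MNA unknowns: 3 node voltages V₁..V_3
R1: Y=0.4016 on G[0,2]
R2: Y=0.0008547 on G[1,2]
R3: Y=0.008264 on G[0,2]
R4: Y=0.1779 on G[2,0]
R5: Y=0.0007194 on G[2,1]
R6: Y=0.001412 on G[1,3]
R7: Y=0.4545 on G[2,1]
R8: Y=0.006289 on G[3,2]
R9: Y=0.9091 on G[3,0]
R10: Y=0.6098 on G[2,1]
R11: Y=0.4255 on G[3,0]
R12: Y=0.0004902 on G[1,2]
R13: Y=0.01337 on G[2,1]
R14: Y=0.03257 on G[3,1]
Ix: z[3]−=0.308, z[2]+=0.308
solve → V1=0.4570, V2=0.4780, V3=-0.2105

R_eq = 2.236 Ω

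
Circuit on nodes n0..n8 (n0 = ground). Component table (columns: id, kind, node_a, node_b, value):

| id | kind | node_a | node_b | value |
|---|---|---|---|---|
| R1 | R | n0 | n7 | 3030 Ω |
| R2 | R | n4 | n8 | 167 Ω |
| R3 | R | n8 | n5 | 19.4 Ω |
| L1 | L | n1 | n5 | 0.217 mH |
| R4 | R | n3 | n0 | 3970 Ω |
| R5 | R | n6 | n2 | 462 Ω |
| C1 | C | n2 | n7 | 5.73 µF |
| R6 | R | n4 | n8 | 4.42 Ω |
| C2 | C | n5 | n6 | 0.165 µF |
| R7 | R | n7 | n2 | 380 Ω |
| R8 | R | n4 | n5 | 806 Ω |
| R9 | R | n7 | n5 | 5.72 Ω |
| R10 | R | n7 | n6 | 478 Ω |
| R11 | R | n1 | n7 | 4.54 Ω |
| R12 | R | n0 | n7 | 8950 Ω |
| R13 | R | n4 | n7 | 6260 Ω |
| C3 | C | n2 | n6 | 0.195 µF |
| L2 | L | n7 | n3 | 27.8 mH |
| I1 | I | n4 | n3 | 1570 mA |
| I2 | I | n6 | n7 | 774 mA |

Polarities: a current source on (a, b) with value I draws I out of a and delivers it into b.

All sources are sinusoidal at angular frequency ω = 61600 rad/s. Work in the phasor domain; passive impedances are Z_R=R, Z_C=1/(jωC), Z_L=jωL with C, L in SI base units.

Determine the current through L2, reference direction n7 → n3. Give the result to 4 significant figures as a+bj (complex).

-1.460+0.4010j A

MNA unknowns: 8 node voltages V₁..V_8
R1: Y=0.0003300+0.000j on G[0,7]
R2: Y=0.005988+0.000j on G[4,8]
R3: Y=0.05155+0.000j on G[8,5]
L1: Y=0.000-0.07481j on G[1,5]
R4: Y=0.0002519+0.000j on G[3,0]
R5: Y=0.002165+0.000j on G[6,2]
C1: Y=0.000+0.3530j on G[2,7]
R6: Y=0.2262+0.000j on G[4,8]
C2: Y=0.000+0.01016j on G[5,6]
R7: Y=0.002632+0.000j on G[7,2]
R8: Y=0.001241+0.000j on G[4,5]
R9: Y=0.1748+0.000j on G[7,5]
R10: Y=0.002092+0.000j on G[7,6]
R11: Y=0.2203+0.000j on G[1,7]
R12: Y=0.0001117+0.000j on G[0,7]
R13: Y=0.0001597+0.000j on G[4,7]
C3: Y=0.000+0.01201j on G[2,6]
L2: Y=0.000-0.0005839j on G[7,3]
I1: z[4]−=1.57, z[3]+=1.57
I2: z[6]−=0.774, z[7]+=0.774
solve → V1=-251.2-905.5j, V2=-249.5-906.7j, V3=437.4+1592j, V4=-294.1-910.8j, V5=-258.1-910.8j, V6=-259.5-875.6j, V7=-249.4-907.8j, V8=-287.5-910.8j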